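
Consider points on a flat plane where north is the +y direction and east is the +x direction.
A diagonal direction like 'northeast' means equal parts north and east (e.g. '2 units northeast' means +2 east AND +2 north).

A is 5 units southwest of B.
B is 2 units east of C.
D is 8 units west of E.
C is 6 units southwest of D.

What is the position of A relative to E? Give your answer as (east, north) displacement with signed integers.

Answer: A is at (east=-17, north=-11) relative to E.

Derivation:
Place E at the origin (east=0, north=0).
  D is 8 units west of E: delta (east=-8, north=+0); D at (east=-8, north=0).
  C is 6 units southwest of D: delta (east=-6, north=-6); C at (east=-14, north=-6).
  B is 2 units east of C: delta (east=+2, north=+0); B at (east=-12, north=-6).
  A is 5 units southwest of B: delta (east=-5, north=-5); A at (east=-17, north=-11).
Therefore A relative to E: (east=-17, north=-11).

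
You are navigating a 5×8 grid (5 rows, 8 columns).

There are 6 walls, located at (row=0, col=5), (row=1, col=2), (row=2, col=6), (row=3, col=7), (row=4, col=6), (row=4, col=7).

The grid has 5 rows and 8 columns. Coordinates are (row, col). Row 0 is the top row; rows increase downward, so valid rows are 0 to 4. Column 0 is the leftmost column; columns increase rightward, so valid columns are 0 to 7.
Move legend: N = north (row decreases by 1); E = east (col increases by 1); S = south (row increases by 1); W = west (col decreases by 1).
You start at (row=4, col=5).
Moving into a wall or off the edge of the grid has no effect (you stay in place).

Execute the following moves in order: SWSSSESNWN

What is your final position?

Answer: Final position: (row=2, col=4)

Derivation:
Start: (row=4, col=5)
  S (south): blocked, stay at (row=4, col=5)
  W (west): (row=4, col=5) -> (row=4, col=4)
  [×3]S (south): blocked, stay at (row=4, col=4)
  E (east): (row=4, col=4) -> (row=4, col=5)
  S (south): blocked, stay at (row=4, col=5)
  N (north): (row=4, col=5) -> (row=3, col=5)
  W (west): (row=3, col=5) -> (row=3, col=4)
  N (north): (row=3, col=4) -> (row=2, col=4)
Final: (row=2, col=4)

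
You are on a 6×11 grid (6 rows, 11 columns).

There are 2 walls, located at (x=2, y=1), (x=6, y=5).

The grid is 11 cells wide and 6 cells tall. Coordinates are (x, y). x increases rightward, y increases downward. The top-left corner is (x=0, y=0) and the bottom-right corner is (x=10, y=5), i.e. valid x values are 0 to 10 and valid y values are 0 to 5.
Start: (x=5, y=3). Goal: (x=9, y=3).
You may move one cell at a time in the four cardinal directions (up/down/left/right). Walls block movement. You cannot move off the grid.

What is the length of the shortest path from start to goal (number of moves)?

BFS from (x=5, y=3) until reaching (x=9, y=3):
  Distance 0: (x=5, y=3)
  Distance 1: (x=5, y=2), (x=4, y=3), (x=6, y=3), (x=5, y=4)
  Distance 2: (x=5, y=1), (x=4, y=2), (x=6, y=2), (x=3, y=3), (x=7, y=3), (x=4, y=4), (x=6, y=4), (x=5, y=5)
  Distance 3: (x=5, y=0), (x=4, y=1), (x=6, y=1), (x=3, y=2), (x=7, y=2), (x=2, y=3), (x=8, y=3), (x=3, y=4), (x=7, y=4), (x=4, y=5)
  Distance 4: (x=4, y=0), (x=6, y=0), (x=3, y=1), (x=7, y=1), (x=2, y=2), (x=8, y=2), (x=1, y=3), (x=9, y=3), (x=2, y=4), (x=8, y=4), (x=3, y=5), (x=7, y=5)  <- goal reached here
One shortest path (4 moves): (x=5, y=3) -> (x=6, y=3) -> (x=7, y=3) -> (x=8, y=3) -> (x=9, y=3)

Answer: Shortest path length: 4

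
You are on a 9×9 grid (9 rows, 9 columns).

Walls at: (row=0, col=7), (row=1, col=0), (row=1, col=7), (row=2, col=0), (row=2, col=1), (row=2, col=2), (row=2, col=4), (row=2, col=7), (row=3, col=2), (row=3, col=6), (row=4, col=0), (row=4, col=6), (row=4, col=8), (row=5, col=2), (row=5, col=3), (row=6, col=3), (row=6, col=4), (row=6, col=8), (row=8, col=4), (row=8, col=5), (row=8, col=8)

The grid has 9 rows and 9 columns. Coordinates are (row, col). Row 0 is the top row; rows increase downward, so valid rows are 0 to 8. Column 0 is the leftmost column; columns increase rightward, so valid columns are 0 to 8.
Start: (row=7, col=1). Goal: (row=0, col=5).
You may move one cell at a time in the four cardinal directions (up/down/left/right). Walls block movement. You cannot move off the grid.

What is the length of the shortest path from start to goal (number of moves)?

BFS from (row=7, col=1) until reaching (row=0, col=5):
  Distance 0: (row=7, col=1)
  Distance 1: (row=6, col=1), (row=7, col=0), (row=7, col=2), (row=8, col=1)
  Distance 2: (row=5, col=1), (row=6, col=0), (row=6, col=2), (row=7, col=3), (row=8, col=0), (row=8, col=2)
  Distance 3: (row=4, col=1), (row=5, col=0), (row=7, col=4), (row=8, col=3)
  Distance 4: (row=3, col=1), (row=4, col=2), (row=7, col=5)
  Distance 5: (row=3, col=0), (row=4, col=3), (row=6, col=5), (row=7, col=6)
  Distance 6: (row=3, col=3), (row=4, col=4), (row=5, col=5), (row=6, col=6), (row=7, col=7), (row=8, col=6)
  Distance 7: (row=2, col=3), (row=3, col=4), (row=4, col=5), (row=5, col=4), (row=5, col=6), (row=6, col=7), (row=7, col=8), (row=8, col=7)
  Distance 8: (row=1, col=3), (row=3, col=5), (row=5, col=7)
  Distance 9: (row=0, col=3), (row=1, col=2), (row=1, col=4), (row=2, col=5), (row=4, col=7), (row=5, col=8)
  Distance 10: (row=0, col=2), (row=0, col=4), (row=1, col=1), (row=1, col=5), (row=2, col=6), (row=3, col=7)
  Distance 11: (row=0, col=1), (row=0, col=5), (row=1, col=6), (row=3, col=8)  <- goal reached here
One shortest path (11 moves): (row=7, col=1) -> (row=7, col=2) -> (row=7, col=3) -> (row=7, col=4) -> (row=7, col=5) -> (row=6, col=5) -> (row=5, col=5) -> (row=4, col=5) -> (row=3, col=5) -> (row=2, col=5) -> (row=1, col=5) -> (row=0, col=5)

Answer: Shortest path length: 11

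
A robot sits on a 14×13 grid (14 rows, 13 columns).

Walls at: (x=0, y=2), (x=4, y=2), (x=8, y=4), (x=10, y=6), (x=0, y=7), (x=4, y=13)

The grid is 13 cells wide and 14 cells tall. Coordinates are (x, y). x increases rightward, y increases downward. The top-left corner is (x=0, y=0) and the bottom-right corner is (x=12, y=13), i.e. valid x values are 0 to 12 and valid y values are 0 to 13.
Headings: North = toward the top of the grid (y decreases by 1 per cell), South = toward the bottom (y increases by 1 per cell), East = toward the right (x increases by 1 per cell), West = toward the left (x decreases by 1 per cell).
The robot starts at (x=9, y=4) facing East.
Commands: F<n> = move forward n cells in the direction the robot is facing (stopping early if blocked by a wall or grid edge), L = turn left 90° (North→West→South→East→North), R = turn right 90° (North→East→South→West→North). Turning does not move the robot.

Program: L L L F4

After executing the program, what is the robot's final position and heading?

Start: (x=9, y=4), facing East
  L: turn left, now facing North
  L: turn left, now facing West
  L: turn left, now facing South
  F4: move forward 4, now at (x=9, y=8)
Final: (x=9, y=8), facing South

Answer: Final position: (x=9, y=8), facing South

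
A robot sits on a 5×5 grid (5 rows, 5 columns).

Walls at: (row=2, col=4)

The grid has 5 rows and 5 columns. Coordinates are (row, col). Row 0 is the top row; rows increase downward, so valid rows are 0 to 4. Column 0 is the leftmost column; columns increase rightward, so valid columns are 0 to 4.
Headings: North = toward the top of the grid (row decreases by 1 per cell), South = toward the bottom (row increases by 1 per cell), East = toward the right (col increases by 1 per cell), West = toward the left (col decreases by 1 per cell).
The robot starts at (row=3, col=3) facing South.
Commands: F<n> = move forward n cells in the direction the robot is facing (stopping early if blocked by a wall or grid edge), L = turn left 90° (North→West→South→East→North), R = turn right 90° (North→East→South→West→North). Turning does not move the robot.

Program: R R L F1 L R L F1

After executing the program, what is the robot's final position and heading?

Answer: Final position: (row=4, col=2), facing South

Derivation:
Start: (row=3, col=3), facing South
  R: turn right, now facing West
  R: turn right, now facing North
  L: turn left, now facing West
  F1: move forward 1, now at (row=3, col=2)
  L: turn left, now facing South
  R: turn right, now facing West
  L: turn left, now facing South
  F1: move forward 1, now at (row=4, col=2)
Final: (row=4, col=2), facing South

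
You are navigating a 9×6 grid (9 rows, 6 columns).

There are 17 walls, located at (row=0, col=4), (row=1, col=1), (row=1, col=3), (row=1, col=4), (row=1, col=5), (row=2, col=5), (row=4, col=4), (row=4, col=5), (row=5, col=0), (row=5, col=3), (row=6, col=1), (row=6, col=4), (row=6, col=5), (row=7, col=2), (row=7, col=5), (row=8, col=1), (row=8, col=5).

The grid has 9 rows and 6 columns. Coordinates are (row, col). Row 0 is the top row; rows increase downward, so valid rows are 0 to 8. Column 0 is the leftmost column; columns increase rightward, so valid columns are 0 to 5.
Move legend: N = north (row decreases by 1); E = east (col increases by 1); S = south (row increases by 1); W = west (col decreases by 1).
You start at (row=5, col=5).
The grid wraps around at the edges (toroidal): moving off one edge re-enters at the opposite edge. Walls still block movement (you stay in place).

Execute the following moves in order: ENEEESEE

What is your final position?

Answer: Final position: (row=5, col=5)

Derivation:
Start: (row=5, col=5)
  E (east): blocked, stay at (row=5, col=5)
  N (north): blocked, stay at (row=5, col=5)
  [×3]E (east): blocked, stay at (row=5, col=5)
  S (south): blocked, stay at (row=5, col=5)
  E (east): blocked, stay at (row=5, col=5)
  E (east): blocked, stay at (row=5, col=5)
Final: (row=5, col=5)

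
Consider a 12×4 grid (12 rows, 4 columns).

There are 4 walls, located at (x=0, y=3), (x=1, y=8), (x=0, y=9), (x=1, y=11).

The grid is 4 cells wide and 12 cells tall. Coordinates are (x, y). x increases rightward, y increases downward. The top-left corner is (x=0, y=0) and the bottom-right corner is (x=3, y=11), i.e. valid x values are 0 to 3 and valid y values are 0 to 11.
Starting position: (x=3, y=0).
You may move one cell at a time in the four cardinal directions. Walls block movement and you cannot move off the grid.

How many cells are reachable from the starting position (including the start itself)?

Answer: Reachable cells: 44

Derivation:
BFS flood-fill from (x=3, y=0):
  Distance 0: (x=3, y=0)
  Distance 1: (x=2, y=0), (x=3, y=1)
  Distance 2: (x=1, y=0), (x=2, y=1), (x=3, y=2)
  Distance 3: (x=0, y=0), (x=1, y=1), (x=2, y=2), (x=3, y=3)
  Distance 4: (x=0, y=1), (x=1, y=2), (x=2, y=3), (x=3, y=4)
  Distance 5: (x=0, y=2), (x=1, y=3), (x=2, y=4), (x=3, y=5)
  Distance 6: (x=1, y=4), (x=2, y=5), (x=3, y=6)
  Distance 7: (x=0, y=4), (x=1, y=5), (x=2, y=6), (x=3, y=7)
  Distance 8: (x=0, y=5), (x=1, y=6), (x=2, y=7), (x=3, y=8)
  Distance 9: (x=0, y=6), (x=1, y=7), (x=2, y=8), (x=3, y=9)
  Distance 10: (x=0, y=7), (x=2, y=9), (x=3, y=10)
  Distance 11: (x=0, y=8), (x=1, y=9), (x=2, y=10), (x=3, y=11)
  Distance 12: (x=1, y=10), (x=2, y=11)
  Distance 13: (x=0, y=10)
  Distance 14: (x=0, y=11)
Total reachable: 44 (grid has 44 open cells total)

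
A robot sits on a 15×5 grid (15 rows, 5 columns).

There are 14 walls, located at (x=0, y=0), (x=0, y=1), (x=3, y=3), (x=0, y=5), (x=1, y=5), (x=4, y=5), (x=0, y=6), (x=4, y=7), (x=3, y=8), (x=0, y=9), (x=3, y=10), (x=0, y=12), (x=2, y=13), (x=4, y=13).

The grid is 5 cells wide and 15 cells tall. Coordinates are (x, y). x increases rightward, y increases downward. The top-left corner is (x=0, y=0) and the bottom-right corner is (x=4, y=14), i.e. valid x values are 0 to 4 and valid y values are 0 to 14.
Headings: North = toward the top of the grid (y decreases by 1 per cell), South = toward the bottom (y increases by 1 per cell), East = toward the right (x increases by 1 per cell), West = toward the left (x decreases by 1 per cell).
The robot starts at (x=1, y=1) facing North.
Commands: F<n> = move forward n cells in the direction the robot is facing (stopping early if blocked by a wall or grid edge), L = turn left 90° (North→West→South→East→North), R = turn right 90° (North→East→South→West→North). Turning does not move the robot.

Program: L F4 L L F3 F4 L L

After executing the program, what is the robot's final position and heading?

Start: (x=1, y=1), facing North
  L: turn left, now facing West
  F4: move forward 0/4 (blocked), now at (x=1, y=1)
  L: turn left, now facing South
  L: turn left, now facing East
  F3: move forward 3, now at (x=4, y=1)
  F4: move forward 0/4 (blocked), now at (x=4, y=1)
  L: turn left, now facing North
  L: turn left, now facing West
Final: (x=4, y=1), facing West

Answer: Final position: (x=4, y=1), facing West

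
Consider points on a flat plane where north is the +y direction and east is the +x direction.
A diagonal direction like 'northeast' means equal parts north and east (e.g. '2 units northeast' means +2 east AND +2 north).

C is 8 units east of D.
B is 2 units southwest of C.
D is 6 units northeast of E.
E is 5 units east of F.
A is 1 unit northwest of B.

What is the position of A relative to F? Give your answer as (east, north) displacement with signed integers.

Answer: A is at (east=16, north=5) relative to F.

Derivation:
Place F at the origin (east=0, north=0).
  E is 5 units east of F: delta (east=+5, north=+0); E at (east=5, north=0).
  D is 6 units northeast of E: delta (east=+6, north=+6); D at (east=11, north=6).
  C is 8 units east of D: delta (east=+8, north=+0); C at (east=19, north=6).
  B is 2 units southwest of C: delta (east=-2, north=-2); B at (east=17, north=4).
  A is 1 unit northwest of B: delta (east=-1, north=+1); A at (east=16, north=5).
Therefore A relative to F: (east=16, north=5).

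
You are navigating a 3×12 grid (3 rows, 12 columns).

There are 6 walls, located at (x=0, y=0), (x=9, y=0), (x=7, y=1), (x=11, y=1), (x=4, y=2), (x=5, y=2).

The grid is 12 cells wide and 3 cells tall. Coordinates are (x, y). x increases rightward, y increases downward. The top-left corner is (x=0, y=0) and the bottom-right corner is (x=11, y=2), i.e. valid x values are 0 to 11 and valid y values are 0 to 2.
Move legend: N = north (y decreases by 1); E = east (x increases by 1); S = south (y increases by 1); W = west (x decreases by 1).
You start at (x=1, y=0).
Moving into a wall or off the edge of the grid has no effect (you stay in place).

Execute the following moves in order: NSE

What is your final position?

Start: (x=1, y=0)
  N (north): blocked, stay at (x=1, y=0)
  S (south): (x=1, y=0) -> (x=1, y=1)
  E (east): (x=1, y=1) -> (x=2, y=1)
Final: (x=2, y=1)

Answer: Final position: (x=2, y=1)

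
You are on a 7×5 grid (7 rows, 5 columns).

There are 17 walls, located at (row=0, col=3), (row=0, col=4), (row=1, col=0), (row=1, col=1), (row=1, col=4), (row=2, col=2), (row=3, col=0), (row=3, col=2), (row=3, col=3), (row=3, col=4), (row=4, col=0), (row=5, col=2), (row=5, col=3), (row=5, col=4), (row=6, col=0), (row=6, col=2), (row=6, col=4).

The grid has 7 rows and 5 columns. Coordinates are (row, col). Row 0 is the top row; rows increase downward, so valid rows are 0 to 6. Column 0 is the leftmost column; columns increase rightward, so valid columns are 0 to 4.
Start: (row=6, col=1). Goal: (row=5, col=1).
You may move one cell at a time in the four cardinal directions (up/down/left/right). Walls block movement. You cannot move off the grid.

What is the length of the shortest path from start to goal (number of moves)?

Answer: Shortest path length: 1

Derivation:
BFS from (row=6, col=1) until reaching (row=5, col=1):
  Distance 0: (row=6, col=1)
  Distance 1: (row=5, col=1)  <- goal reached here
One shortest path (1 moves): (row=6, col=1) -> (row=5, col=1)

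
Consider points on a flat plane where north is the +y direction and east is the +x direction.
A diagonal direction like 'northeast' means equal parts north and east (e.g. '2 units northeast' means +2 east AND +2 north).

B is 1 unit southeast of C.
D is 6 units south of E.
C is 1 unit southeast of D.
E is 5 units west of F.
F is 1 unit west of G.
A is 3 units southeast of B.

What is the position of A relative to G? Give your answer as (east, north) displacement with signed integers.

Place G at the origin (east=0, north=0).
  F is 1 unit west of G: delta (east=-1, north=+0); F at (east=-1, north=0).
  E is 5 units west of F: delta (east=-5, north=+0); E at (east=-6, north=0).
  D is 6 units south of E: delta (east=+0, north=-6); D at (east=-6, north=-6).
  C is 1 unit southeast of D: delta (east=+1, north=-1); C at (east=-5, north=-7).
  B is 1 unit southeast of C: delta (east=+1, north=-1); B at (east=-4, north=-8).
  A is 3 units southeast of B: delta (east=+3, north=-3); A at (east=-1, north=-11).
Therefore A relative to G: (east=-1, north=-11).

Answer: A is at (east=-1, north=-11) relative to G.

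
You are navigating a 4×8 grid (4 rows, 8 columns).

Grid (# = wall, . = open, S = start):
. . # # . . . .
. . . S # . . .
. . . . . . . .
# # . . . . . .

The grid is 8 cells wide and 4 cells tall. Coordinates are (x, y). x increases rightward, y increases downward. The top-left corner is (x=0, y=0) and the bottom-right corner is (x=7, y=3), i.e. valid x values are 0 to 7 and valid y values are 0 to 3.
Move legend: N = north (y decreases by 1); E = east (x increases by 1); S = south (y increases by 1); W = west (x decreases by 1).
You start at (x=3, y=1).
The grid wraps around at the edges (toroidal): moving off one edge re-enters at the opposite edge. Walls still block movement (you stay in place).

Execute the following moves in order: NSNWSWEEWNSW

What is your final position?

Answer: Final position: (x=1, y=2)

Derivation:
Start: (x=3, y=1)
  N (north): blocked, stay at (x=3, y=1)
  S (south): (x=3, y=1) -> (x=3, y=2)
  N (north): (x=3, y=2) -> (x=3, y=1)
  W (west): (x=3, y=1) -> (x=2, y=1)
  S (south): (x=2, y=1) -> (x=2, y=2)
  W (west): (x=2, y=2) -> (x=1, y=2)
  E (east): (x=1, y=2) -> (x=2, y=2)
  E (east): (x=2, y=2) -> (x=3, y=2)
  W (west): (x=3, y=2) -> (x=2, y=2)
  N (north): (x=2, y=2) -> (x=2, y=1)
  S (south): (x=2, y=1) -> (x=2, y=2)
  W (west): (x=2, y=2) -> (x=1, y=2)
Final: (x=1, y=2)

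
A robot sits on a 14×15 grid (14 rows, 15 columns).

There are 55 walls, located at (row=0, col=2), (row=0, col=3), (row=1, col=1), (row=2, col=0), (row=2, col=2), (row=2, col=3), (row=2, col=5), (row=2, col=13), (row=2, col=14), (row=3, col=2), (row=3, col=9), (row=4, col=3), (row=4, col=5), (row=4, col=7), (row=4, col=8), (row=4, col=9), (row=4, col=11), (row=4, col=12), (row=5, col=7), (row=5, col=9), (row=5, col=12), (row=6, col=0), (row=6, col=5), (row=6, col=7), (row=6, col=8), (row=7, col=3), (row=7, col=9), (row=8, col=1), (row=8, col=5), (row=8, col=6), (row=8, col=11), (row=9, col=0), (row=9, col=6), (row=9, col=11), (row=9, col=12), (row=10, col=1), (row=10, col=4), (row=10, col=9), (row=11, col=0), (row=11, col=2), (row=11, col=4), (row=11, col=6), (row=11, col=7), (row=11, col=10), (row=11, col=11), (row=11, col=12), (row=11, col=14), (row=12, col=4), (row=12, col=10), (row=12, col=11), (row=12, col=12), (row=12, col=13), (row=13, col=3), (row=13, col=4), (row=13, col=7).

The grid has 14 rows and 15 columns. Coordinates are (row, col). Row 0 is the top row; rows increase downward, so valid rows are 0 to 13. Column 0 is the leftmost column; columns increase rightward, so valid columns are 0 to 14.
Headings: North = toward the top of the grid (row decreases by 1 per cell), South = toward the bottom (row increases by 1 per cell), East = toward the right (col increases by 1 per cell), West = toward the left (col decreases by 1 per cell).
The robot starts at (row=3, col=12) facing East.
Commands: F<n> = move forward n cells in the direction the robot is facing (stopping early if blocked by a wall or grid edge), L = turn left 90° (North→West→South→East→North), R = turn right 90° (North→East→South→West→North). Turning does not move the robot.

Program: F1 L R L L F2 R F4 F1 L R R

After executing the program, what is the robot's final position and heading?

Start: (row=3, col=12), facing East
  F1: move forward 1, now at (row=3, col=13)
  L: turn left, now facing North
  R: turn right, now facing East
  L: turn left, now facing North
  L: turn left, now facing West
  F2: move forward 2, now at (row=3, col=11)
  R: turn right, now facing North
  F4: move forward 3/4 (blocked), now at (row=0, col=11)
  F1: move forward 0/1 (blocked), now at (row=0, col=11)
  L: turn left, now facing West
  R: turn right, now facing North
  R: turn right, now facing East
Final: (row=0, col=11), facing East

Answer: Final position: (row=0, col=11), facing East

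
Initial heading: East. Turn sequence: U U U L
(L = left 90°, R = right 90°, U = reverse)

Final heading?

Answer: Final heading: South

Derivation:
Start: East
  U (U-turn (180°)) -> West
  U (U-turn (180°)) -> East
  U (U-turn (180°)) -> West
  L (left (90° counter-clockwise)) -> South
Final: South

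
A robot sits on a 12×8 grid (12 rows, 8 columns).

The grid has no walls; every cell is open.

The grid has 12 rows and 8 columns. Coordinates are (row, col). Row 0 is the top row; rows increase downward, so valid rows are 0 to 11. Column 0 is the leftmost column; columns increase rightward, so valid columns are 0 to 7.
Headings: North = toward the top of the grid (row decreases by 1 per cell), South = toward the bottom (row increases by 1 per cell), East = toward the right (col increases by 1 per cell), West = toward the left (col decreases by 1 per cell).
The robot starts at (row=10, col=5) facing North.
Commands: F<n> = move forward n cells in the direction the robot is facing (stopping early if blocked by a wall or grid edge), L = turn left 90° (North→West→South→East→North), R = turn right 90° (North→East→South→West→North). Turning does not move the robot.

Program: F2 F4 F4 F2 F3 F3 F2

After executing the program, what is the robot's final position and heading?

Answer: Final position: (row=0, col=5), facing North

Derivation:
Start: (row=10, col=5), facing North
  F2: move forward 2, now at (row=8, col=5)
  F4: move forward 4, now at (row=4, col=5)
  F4: move forward 4, now at (row=0, col=5)
  F2: move forward 0/2 (blocked), now at (row=0, col=5)
  F3: move forward 0/3 (blocked), now at (row=0, col=5)
  F3: move forward 0/3 (blocked), now at (row=0, col=5)
  F2: move forward 0/2 (blocked), now at (row=0, col=5)
Final: (row=0, col=5), facing North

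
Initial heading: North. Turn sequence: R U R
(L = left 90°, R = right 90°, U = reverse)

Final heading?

Start: North
  R (right (90° clockwise)) -> East
  U (U-turn (180°)) -> West
  R (right (90° clockwise)) -> North
Final: North

Answer: Final heading: North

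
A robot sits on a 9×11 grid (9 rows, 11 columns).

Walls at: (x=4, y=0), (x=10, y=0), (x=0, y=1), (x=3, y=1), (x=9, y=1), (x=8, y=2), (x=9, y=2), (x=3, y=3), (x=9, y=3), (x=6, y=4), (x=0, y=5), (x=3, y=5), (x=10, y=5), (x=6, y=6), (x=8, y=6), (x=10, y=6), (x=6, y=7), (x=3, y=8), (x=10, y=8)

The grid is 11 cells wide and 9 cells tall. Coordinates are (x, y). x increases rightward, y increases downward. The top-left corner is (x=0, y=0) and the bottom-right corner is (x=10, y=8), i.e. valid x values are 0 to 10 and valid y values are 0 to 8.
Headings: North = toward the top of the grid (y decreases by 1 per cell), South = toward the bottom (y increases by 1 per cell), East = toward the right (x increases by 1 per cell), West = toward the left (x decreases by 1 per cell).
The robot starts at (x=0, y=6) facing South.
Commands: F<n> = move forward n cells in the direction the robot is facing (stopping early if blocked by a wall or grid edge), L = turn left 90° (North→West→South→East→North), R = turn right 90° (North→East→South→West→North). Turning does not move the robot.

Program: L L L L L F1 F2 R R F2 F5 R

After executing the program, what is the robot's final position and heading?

Start: (x=0, y=6), facing South
  L: turn left, now facing East
  L: turn left, now facing North
  L: turn left, now facing West
  L: turn left, now facing South
  L: turn left, now facing East
  F1: move forward 1, now at (x=1, y=6)
  F2: move forward 2, now at (x=3, y=6)
  R: turn right, now facing South
  R: turn right, now facing West
  F2: move forward 2, now at (x=1, y=6)
  F5: move forward 1/5 (blocked), now at (x=0, y=6)
  R: turn right, now facing North
Final: (x=0, y=6), facing North

Answer: Final position: (x=0, y=6), facing North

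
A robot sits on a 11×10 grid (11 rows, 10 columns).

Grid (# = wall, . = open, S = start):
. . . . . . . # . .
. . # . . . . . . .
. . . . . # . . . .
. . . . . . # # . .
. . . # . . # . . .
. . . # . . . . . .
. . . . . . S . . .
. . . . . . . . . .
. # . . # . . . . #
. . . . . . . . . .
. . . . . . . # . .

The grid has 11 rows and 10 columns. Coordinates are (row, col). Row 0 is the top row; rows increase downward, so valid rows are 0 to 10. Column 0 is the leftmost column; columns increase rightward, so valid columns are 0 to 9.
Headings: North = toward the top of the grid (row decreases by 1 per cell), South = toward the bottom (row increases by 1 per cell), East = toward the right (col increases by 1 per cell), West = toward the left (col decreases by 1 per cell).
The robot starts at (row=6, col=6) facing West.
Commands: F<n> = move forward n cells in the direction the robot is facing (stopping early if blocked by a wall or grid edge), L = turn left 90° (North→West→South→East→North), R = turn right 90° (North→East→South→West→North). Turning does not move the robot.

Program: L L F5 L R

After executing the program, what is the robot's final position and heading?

Start: (row=6, col=6), facing West
  L: turn left, now facing South
  L: turn left, now facing East
  F5: move forward 3/5 (blocked), now at (row=6, col=9)
  L: turn left, now facing North
  R: turn right, now facing East
Final: (row=6, col=9), facing East

Answer: Final position: (row=6, col=9), facing East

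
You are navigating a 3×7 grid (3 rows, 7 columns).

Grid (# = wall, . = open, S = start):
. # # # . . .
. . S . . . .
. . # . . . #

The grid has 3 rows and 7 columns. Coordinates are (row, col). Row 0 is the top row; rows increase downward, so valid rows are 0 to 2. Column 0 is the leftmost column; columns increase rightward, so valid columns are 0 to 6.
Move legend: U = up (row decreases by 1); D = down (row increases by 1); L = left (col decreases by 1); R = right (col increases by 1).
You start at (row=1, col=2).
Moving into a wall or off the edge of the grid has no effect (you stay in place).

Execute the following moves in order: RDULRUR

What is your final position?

Start: (row=1, col=2)
  R (right): (row=1, col=2) -> (row=1, col=3)
  D (down): (row=1, col=3) -> (row=2, col=3)
  U (up): (row=2, col=3) -> (row=1, col=3)
  L (left): (row=1, col=3) -> (row=1, col=2)
  R (right): (row=1, col=2) -> (row=1, col=3)
  U (up): blocked, stay at (row=1, col=3)
  R (right): (row=1, col=3) -> (row=1, col=4)
Final: (row=1, col=4)

Answer: Final position: (row=1, col=4)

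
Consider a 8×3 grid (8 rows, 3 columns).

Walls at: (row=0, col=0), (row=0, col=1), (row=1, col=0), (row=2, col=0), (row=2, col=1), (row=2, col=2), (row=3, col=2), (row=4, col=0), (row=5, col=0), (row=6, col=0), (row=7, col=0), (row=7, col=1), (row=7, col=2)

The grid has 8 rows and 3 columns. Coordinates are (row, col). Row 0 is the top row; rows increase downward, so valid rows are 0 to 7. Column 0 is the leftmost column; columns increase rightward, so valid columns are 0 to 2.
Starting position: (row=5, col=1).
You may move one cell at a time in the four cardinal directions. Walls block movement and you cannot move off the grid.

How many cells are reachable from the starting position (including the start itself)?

Answer: Reachable cells: 8

Derivation:
BFS flood-fill from (row=5, col=1):
  Distance 0: (row=5, col=1)
  Distance 1: (row=4, col=1), (row=5, col=2), (row=6, col=1)
  Distance 2: (row=3, col=1), (row=4, col=2), (row=6, col=2)
  Distance 3: (row=3, col=0)
Total reachable: 8 (grid has 11 open cells total)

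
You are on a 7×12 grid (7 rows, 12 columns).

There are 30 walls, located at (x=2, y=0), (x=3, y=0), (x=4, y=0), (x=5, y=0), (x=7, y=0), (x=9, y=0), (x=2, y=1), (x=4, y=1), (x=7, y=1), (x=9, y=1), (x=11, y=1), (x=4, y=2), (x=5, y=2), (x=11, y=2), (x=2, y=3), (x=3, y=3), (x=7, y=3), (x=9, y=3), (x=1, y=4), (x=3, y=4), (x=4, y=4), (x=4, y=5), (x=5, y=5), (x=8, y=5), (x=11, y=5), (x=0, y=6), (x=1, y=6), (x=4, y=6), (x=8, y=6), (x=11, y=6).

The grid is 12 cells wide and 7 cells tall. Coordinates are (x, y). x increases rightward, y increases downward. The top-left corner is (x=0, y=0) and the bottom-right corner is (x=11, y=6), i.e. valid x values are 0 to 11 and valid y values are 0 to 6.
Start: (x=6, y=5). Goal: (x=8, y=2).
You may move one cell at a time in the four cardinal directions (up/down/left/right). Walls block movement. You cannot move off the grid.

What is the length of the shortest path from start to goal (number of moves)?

Answer: Shortest path length: 5

Derivation:
BFS from (x=6, y=5) until reaching (x=8, y=2):
  Distance 0: (x=6, y=5)
  Distance 1: (x=6, y=4), (x=7, y=5), (x=6, y=6)
  Distance 2: (x=6, y=3), (x=5, y=4), (x=7, y=4), (x=5, y=6), (x=7, y=6)
  Distance 3: (x=6, y=2), (x=5, y=3), (x=8, y=4)
  Distance 4: (x=6, y=1), (x=7, y=2), (x=4, y=3), (x=8, y=3), (x=9, y=4)
  Distance 5: (x=6, y=0), (x=5, y=1), (x=8, y=2), (x=10, y=4), (x=9, y=5)  <- goal reached here
One shortest path (5 moves): (x=6, y=5) -> (x=7, y=5) -> (x=7, y=4) -> (x=8, y=4) -> (x=8, y=3) -> (x=8, y=2)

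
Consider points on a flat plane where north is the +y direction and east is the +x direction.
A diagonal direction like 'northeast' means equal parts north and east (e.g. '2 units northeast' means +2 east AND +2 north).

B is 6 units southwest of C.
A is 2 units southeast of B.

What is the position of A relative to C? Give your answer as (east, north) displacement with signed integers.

Answer: A is at (east=-4, north=-8) relative to C.

Derivation:
Place C at the origin (east=0, north=0).
  B is 6 units southwest of C: delta (east=-6, north=-6); B at (east=-6, north=-6).
  A is 2 units southeast of B: delta (east=+2, north=-2); A at (east=-4, north=-8).
Therefore A relative to C: (east=-4, north=-8).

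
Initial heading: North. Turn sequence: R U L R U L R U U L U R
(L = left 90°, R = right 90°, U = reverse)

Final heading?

Answer: Final heading: West

Derivation:
Start: North
  R (right (90° clockwise)) -> East
  U (U-turn (180°)) -> West
  L (left (90° counter-clockwise)) -> South
  R (right (90° clockwise)) -> West
  U (U-turn (180°)) -> East
  L (left (90° counter-clockwise)) -> North
  R (right (90° clockwise)) -> East
  U (U-turn (180°)) -> West
  U (U-turn (180°)) -> East
  L (left (90° counter-clockwise)) -> North
  U (U-turn (180°)) -> South
  R (right (90° clockwise)) -> West
Final: West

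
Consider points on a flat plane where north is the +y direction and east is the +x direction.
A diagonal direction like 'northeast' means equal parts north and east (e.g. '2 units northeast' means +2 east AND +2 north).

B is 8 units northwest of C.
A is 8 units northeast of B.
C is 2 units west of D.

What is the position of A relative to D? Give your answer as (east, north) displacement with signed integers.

Place D at the origin (east=0, north=0).
  C is 2 units west of D: delta (east=-2, north=+0); C at (east=-2, north=0).
  B is 8 units northwest of C: delta (east=-8, north=+8); B at (east=-10, north=8).
  A is 8 units northeast of B: delta (east=+8, north=+8); A at (east=-2, north=16).
Therefore A relative to D: (east=-2, north=16).

Answer: A is at (east=-2, north=16) relative to D.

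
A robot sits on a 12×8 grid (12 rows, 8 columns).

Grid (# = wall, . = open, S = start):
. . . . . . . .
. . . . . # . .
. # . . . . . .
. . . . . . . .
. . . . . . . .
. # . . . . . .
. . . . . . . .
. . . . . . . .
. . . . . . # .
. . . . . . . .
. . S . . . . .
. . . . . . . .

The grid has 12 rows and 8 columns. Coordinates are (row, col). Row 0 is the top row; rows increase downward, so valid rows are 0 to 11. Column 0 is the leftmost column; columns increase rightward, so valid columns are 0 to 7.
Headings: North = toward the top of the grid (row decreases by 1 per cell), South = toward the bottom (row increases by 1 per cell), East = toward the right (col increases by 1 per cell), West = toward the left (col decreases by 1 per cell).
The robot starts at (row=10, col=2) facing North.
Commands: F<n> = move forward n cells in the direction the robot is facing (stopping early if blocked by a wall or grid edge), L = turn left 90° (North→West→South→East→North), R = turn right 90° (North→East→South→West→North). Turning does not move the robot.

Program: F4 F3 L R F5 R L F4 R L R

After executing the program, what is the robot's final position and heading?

Start: (row=10, col=2), facing North
  F4: move forward 4, now at (row=6, col=2)
  F3: move forward 3, now at (row=3, col=2)
  L: turn left, now facing West
  R: turn right, now facing North
  F5: move forward 3/5 (blocked), now at (row=0, col=2)
  R: turn right, now facing East
  L: turn left, now facing North
  F4: move forward 0/4 (blocked), now at (row=0, col=2)
  R: turn right, now facing East
  L: turn left, now facing North
  R: turn right, now facing East
Final: (row=0, col=2), facing East

Answer: Final position: (row=0, col=2), facing East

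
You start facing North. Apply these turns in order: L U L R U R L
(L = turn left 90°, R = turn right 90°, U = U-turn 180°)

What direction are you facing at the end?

Answer: Final heading: West

Derivation:
Start: North
  L (left (90° counter-clockwise)) -> West
  U (U-turn (180°)) -> East
  L (left (90° counter-clockwise)) -> North
  R (right (90° clockwise)) -> East
  U (U-turn (180°)) -> West
  R (right (90° clockwise)) -> North
  L (left (90° counter-clockwise)) -> West
Final: West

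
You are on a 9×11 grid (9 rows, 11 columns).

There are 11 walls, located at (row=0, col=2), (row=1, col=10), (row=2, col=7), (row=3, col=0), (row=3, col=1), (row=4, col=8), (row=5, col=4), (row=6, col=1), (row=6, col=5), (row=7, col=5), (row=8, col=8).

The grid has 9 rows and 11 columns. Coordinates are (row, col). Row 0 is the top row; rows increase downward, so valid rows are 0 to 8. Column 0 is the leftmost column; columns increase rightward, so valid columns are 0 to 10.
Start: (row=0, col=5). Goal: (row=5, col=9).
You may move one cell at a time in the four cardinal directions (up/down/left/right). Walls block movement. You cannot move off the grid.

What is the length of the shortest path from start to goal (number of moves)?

BFS from (row=0, col=5) until reaching (row=5, col=9):
  Distance 0: (row=0, col=5)
  Distance 1: (row=0, col=4), (row=0, col=6), (row=1, col=5)
  Distance 2: (row=0, col=3), (row=0, col=7), (row=1, col=4), (row=1, col=6), (row=2, col=5)
  Distance 3: (row=0, col=8), (row=1, col=3), (row=1, col=7), (row=2, col=4), (row=2, col=6), (row=3, col=5)
  Distance 4: (row=0, col=9), (row=1, col=2), (row=1, col=8), (row=2, col=3), (row=3, col=4), (row=3, col=6), (row=4, col=5)
  Distance 5: (row=0, col=10), (row=1, col=1), (row=1, col=9), (row=2, col=2), (row=2, col=8), (row=3, col=3), (row=3, col=7), (row=4, col=4), (row=4, col=6), (row=5, col=5)
  Distance 6: (row=0, col=1), (row=1, col=0), (row=2, col=1), (row=2, col=9), (row=3, col=2), (row=3, col=8), (row=4, col=3), (row=4, col=7), (row=5, col=6)
  Distance 7: (row=0, col=0), (row=2, col=0), (row=2, col=10), (row=3, col=9), (row=4, col=2), (row=5, col=3), (row=5, col=7), (row=6, col=6)
  Distance 8: (row=3, col=10), (row=4, col=1), (row=4, col=9), (row=5, col=2), (row=5, col=8), (row=6, col=3), (row=6, col=7), (row=7, col=6)
  Distance 9: (row=4, col=0), (row=4, col=10), (row=5, col=1), (row=5, col=9), (row=6, col=2), (row=6, col=4), (row=6, col=8), (row=7, col=3), (row=7, col=7), (row=8, col=6)  <- goal reached here
One shortest path (9 moves): (row=0, col=5) -> (row=0, col=6) -> (row=0, col=7) -> (row=0, col=8) -> (row=0, col=9) -> (row=1, col=9) -> (row=2, col=9) -> (row=3, col=9) -> (row=4, col=9) -> (row=5, col=9)

Answer: Shortest path length: 9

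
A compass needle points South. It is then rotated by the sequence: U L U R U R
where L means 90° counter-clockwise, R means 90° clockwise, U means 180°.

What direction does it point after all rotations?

Start: South
  U (U-turn (180°)) -> North
  L (left (90° counter-clockwise)) -> West
  U (U-turn (180°)) -> East
  R (right (90° clockwise)) -> South
  U (U-turn (180°)) -> North
  R (right (90° clockwise)) -> East
Final: East

Answer: Final heading: East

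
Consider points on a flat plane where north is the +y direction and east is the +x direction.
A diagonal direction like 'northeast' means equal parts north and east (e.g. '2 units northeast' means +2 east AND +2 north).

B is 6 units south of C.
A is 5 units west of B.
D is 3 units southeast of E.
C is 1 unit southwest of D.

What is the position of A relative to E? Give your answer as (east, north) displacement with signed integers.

Answer: A is at (east=-3, north=-10) relative to E.

Derivation:
Place E at the origin (east=0, north=0).
  D is 3 units southeast of E: delta (east=+3, north=-3); D at (east=3, north=-3).
  C is 1 unit southwest of D: delta (east=-1, north=-1); C at (east=2, north=-4).
  B is 6 units south of C: delta (east=+0, north=-6); B at (east=2, north=-10).
  A is 5 units west of B: delta (east=-5, north=+0); A at (east=-3, north=-10).
Therefore A relative to E: (east=-3, north=-10).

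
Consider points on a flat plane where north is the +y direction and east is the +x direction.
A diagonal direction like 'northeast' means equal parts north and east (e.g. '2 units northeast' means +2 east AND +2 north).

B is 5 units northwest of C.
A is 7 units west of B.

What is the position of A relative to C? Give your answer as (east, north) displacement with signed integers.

Answer: A is at (east=-12, north=5) relative to C.

Derivation:
Place C at the origin (east=0, north=0).
  B is 5 units northwest of C: delta (east=-5, north=+5); B at (east=-5, north=5).
  A is 7 units west of B: delta (east=-7, north=+0); A at (east=-12, north=5).
Therefore A relative to C: (east=-12, north=5).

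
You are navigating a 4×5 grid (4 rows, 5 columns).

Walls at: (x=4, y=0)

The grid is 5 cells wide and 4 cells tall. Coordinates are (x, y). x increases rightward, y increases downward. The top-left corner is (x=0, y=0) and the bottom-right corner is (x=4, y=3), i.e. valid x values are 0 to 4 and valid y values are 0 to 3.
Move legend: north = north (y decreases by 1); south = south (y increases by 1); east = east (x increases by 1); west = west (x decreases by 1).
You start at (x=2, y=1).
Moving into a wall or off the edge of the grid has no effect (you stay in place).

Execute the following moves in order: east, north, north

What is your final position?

Answer: Final position: (x=3, y=0)

Derivation:
Start: (x=2, y=1)
  east (east): (x=2, y=1) -> (x=3, y=1)
  north (north): (x=3, y=1) -> (x=3, y=0)
  north (north): blocked, stay at (x=3, y=0)
Final: (x=3, y=0)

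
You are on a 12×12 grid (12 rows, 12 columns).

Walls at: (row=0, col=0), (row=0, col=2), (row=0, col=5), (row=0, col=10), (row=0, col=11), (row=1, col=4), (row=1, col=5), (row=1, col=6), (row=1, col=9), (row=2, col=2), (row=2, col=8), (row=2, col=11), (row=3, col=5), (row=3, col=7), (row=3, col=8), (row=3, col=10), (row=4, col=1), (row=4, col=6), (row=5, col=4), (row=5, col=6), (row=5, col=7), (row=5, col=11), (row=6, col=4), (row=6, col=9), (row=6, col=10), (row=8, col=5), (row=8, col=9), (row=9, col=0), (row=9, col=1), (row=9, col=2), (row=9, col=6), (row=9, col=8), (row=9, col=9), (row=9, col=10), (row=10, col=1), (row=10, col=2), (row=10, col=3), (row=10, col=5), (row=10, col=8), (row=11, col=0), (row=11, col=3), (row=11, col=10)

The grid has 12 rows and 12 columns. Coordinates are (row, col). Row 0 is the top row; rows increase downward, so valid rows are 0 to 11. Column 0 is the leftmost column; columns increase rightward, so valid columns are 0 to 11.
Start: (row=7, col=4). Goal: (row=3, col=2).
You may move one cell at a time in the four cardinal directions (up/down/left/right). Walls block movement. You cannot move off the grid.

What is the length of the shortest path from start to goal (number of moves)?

Answer: Shortest path length: 6

Derivation:
BFS from (row=7, col=4) until reaching (row=3, col=2):
  Distance 0: (row=7, col=4)
  Distance 1: (row=7, col=3), (row=7, col=5), (row=8, col=4)
  Distance 2: (row=6, col=3), (row=6, col=5), (row=7, col=2), (row=7, col=6), (row=8, col=3), (row=9, col=4)
  Distance 3: (row=5, col=3), (row=5, col=5), (row=6, col=2), (row=6, col=6), (row=7, col=1), (row=7, col=7), (row=8, col=2), (row=8, col=6), (row=9, col=3), (row=9, col=5), (row=10, col=4)
  Distance 4: (row=4, col=3), (row=4, col=5), (row=5, col=2), (row=6, col=1), (row=6, col=7), (row=7, col=0), (row=7, col=8), (row=8, col=1), (row=8, col=7), (row=11, col=4)
  Distance 5: (row=3, col=3), (row=4, col=2), (row=4, col=4), (row=5, col=1), (row=6, col=0), (row=6, col=8), (row=7, col=9), (row=8, col=0), (row=8, col=8), (row=9, col=7), (row=11, col=5)
  Distance 6: (row=2, col=3), (row=3, col=2), (row=3, col=4), (row=5, col=0), (row=5, col=8), (row=7, col=10), (row=10, col=7), (row=11, col=6)  <- goal reached here
One shortest path (6 moves): (row=7, col=4) -> (row=7, col=3) -> (row=7, col=2) -> (row=6, col=2) -> (row=5, col=2) -> (row=4, col=2) -> (row=3, col=2)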